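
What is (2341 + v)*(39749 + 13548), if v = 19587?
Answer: 1168696616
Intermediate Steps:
(2341 + v)*(39749 + 13548) = (2341 + 19587)*(39749 + 13548) = 21928*53297 = 1168696616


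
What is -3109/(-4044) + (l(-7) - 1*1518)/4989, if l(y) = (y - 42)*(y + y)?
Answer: 1349577/2241724 ≈ 0.60203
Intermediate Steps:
l(y) = 2*y*(-42 + y) (l(y) = (-42 + y)*(2*y) = 2*y*(-42 + y))
-3109/(-4044) + (l(-7) - 1*1518)/4989 = -3109/(-4044) + (2*(-7)*(-42 - 7) - 1*1518)/4989 = -3109*(-1/4044) + (2*(-7)*(-49) - 1518)*(1/4989) = 3109/4044 + (686 - 1518)*(1/4989) = 3109/4044 - 832*1/4989 = 3109/4044 - 832/4989 = 1349577/2241724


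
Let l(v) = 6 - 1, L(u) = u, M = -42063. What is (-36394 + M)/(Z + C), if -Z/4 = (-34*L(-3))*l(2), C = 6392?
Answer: -78457/4352 ≈ -18.028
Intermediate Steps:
l(v) = 5
Z = -2040 (Z = -4*(-34*(-3))*5 = -408*5 = -4*510 = -2040)
(-36394 + M)/(Z + C) = (-36394 - 42063)/(-2040 + 6392) = -78457/4352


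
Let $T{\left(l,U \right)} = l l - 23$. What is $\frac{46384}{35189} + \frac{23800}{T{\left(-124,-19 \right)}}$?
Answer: $\frac{1549631752}{540256717} \approx 2.8683$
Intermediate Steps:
$T{\left(l,U \right)} = -23 + l^{2}$ ($T{\left(l,U \right)} = l^{2} - 23 = -23 + l^{2}$)
$\frac{46384}{35189} + \frac{23800}{T{\left(-124,-19 \right)}} = \frac{46384}{35189} + \frac{23800}{-23 + \left(-124\right)^{2}} = 46384 \cdot \frac{1}{35189} + \frac{23800}{-23 + 15376} = \frac{46384}{35189} + \frac{23800}{15353} = \frac{1549631752}{540256717}$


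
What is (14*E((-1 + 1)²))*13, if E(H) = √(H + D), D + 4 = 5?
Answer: 182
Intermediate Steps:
D = 1 (D = -4 + 5 = 1)
E(H) = √(1 + H) (E(H) = √(H + 1) = √(1 + H))
(14*E((-1 + 1)²))*13 = (14*√(1 + (-1 + 1)²))*13 = (14*√(1 + 0²))*13 = (14*√(1 + 0))*13 = (14*√1)*13 = (14*1)*13 = 14*13 = 182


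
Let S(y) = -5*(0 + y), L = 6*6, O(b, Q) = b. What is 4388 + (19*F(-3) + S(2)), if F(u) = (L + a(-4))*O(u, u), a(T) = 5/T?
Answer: 9589/4 ≈ 2397.3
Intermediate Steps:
L = 36
S(y) = -5*y
F(u) = 139*u/4 (F(u) = (36 + 5/(-4))*u = (36 + 5*(-¼))*u = (36 - 5/4)*u = 139*u/4)
4388 + (19*F(-3) + S(2)) = 4388 + (19*((139/4)*(-3)) - 5*2) = 4388 + (19*(-417/4) - 10) = 4388 + (-7923/4 - 10) = 4388 - 7963/4 = 9589/4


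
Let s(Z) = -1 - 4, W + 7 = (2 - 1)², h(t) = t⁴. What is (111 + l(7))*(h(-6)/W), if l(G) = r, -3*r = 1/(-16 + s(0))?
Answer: -167856/7 ≈ -23979.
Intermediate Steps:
W = -6 (W = -7 + (2 - 1)² = -7 + 1² = -7 + 1 = -6)
s(Z) = -5
r = 1/63 (r = -1/(3*(-16 - 5)) = -⅓/(-21) = -⅓*(-1/21) = 1/63 ≈ 0.015873)
l(G) = 1/63
(111 + l(7))*(h(-6)/W) = (111 + 1/63)*((-6)⁴/(-6)) = 6994*(1296*(-⅙))/63 = (6994/63)*(-216) = -167856/7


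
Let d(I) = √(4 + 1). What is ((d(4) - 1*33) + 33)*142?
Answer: 142*√5 ≈ 317.52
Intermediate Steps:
d(I) = √5
((d(4) - 1*33) + 33)*142 = ((√5 - 1*33) + 33)*142 = ((√5 - 33) + 33)*142 = ((-33 + √5) + 33)*142 = √5*142 = 142*√5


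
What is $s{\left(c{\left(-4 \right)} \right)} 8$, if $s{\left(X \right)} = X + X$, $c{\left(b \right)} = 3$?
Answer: $48$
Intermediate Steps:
$s{\left(X \right)} = 2 X$
$s{\left(c{\left(-4 \right)} \right)} 8 = 2 \cdot 3 \cdot 8 = 6 \cdot 8 = 48$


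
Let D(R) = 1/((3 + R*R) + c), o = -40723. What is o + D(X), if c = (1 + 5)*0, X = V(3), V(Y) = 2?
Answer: -285060/7 ≈ -40723.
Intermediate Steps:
X = 2
c = 0 (c = 6*0 = 0)
D(R) = 1/(3 + R²) (D(R) = 1/((3 + R*R) + 0) = 1/((3 + R²) + 0) = 1/(3 + R²))
o + D(X) = -40723 + 1/(3 + 2²) = -40723 + 1/(3 + 4) = -40723 + 1/7 = -40723 + ⅐ = -285060/7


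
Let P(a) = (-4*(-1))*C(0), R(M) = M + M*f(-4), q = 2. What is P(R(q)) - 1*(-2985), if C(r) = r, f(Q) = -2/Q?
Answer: 2985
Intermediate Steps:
R(M) = 3*M/2 (R(M) = M + M*(-2/(-4)) = M + M*(-2*(-¼)) = M + M*(½) = M + M/2 = 3*M/2)
P(a) = 0 (P(a) = -4*(-1)*0 = 4*0 = 0)
P(R(q)) - 1*(-2985) = 0 - 1*(-2985) = 0 + 2985 = 2985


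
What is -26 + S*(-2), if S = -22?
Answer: 18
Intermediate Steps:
-26 + S*(-2) = -26 - 22*(-2) = -26 + 44 = 18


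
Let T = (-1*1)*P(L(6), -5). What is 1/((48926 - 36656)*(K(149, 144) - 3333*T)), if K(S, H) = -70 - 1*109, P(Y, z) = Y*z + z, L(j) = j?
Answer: -1/1433553180 ≈ -6.9757e-10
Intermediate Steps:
P(Y, z) = z + Y*z
K(S, H) = -179 (K(S, H) = -70 - 109 = -179)
T = 35 (T = (-1*1)*(-5*(1 + 6)) = -(-5)*7 = -1*(-35) = 35)
1/((48926 - 36656)*(K(149, 144) - 3333*T)) = 1/((48926 - 36656)*(-179 - 3333*35)) = 1/(12270*(-179 - 116655)) = 1/(12270*(-116834)) = 1/(-1433553180) = -1/1433553180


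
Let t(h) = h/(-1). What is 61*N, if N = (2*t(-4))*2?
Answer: 976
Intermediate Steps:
t(h) = -h (t(h) = h*(-1) = -h)
N = 16 (N = (2*(-1*(-4)))*2 = (2*4)*2 = 8*2 = 16)
61*N = 61*16 = 976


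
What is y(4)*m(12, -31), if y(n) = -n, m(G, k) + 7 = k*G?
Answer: 1516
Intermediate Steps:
m(G, k) = -7 + G*k (m(G, k) = -7 + k*G = -7 + G*k)
y(4)*m(12, -31) = (-1*4)*(-7 + 12*(-31)) = -4*(-7 - 372) = -4*(-379) = 1516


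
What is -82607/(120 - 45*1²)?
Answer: -82607/75 ≈ -1101.4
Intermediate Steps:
-82607/(120 - 45*1²) = -82607/(120 - 45*1) = -82607/(120 - 45) = -82607/75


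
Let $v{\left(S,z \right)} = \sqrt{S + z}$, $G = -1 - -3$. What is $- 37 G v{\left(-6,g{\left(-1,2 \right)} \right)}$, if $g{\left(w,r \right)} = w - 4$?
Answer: $- 74 i \sqrt{11} \approx - 245.43 i$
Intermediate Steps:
$g{\left(w,r \right)} = -4 + w$
$G = 2$ ($G = -1 + 3 = 2$)
$- 37 G v{\left(-6,g{\left(-1,2 \right)} \right)} = \left(-37\right) 2 \sqrt{-6 - 5} = - 74 \sqrt{-6 - 5} = - 74 \sqrt{-11} = - 74 i \sqrt{11}$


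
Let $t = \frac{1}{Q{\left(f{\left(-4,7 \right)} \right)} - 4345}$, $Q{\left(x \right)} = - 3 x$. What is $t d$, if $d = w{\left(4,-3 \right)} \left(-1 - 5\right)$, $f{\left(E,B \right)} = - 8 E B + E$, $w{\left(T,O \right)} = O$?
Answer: $- \frac{18}{5005} \approx -0.0035964$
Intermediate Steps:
$f{\left(E,B \right)} = E - 8 B E$ ($f{\left(E,B \right)} = - 8 B E + E = E - 8 B E$)
$d = 18$ ($d = - 3 \left(-1 - 5\right) = \left(-3\right) \left(-6\right) = 18$)
$t = - \frac{1}{5005}$ ($t = \frac{1}{- 3 \left(- 4 \left(1 - 56\right)\right) - 4345} = \frac{1}{- 3 \left(\left(-4\right) \left(-55\right)\right) - 4345} = \frac{1}{\left(-3\right) 220 - 4345} = \frac{1}{-660 - 4345} = \frac{1}{-5005} = - \frac{1}{5005} \approx -0.0001998$)
$t d = \left(- \frac{1}{5005}\right) 18 = - \frac{18}{5005}$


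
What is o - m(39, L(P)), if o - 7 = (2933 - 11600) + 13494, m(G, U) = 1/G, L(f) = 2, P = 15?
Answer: 188525/39 ≈ 4834.0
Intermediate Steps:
o = 4834 (o = 7 + ((2933 - 11600) + 13494) = 7 + (-8667 + 13494) = 7 + 4827 = 4834)
o - m(39, L(P)) = 4834 - 1/39 = 188525/39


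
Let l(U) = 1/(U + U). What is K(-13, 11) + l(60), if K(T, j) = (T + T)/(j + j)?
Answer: -1549/1320 ≈ -1.1735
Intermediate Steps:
K(T, j) = T/j (K(T, j) = (2*T)/((2*j)) = (2*T)*(1/(2*j)) = T/j)
l(U) = 1/(2*U)
K(-13, 11) + l(60) = -13/11 + (½)/60 = -13*1/11 + (½)*(1/60) = -13/11 + 1/120 = -1549/1320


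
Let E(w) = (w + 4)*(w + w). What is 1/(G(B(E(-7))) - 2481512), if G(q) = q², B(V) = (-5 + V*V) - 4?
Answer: 1/598513 ≈ 1.6708e-6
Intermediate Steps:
E(w) = 2*w*(4 + w) (E(w) = (4 + w)*(2*w) = 2*w*(4 + w))
B(V) = -9 + V² (B(V) = (-5 + V²) - 4 = -9 + V²)
1/(G(B(E(-7))) - 2481512) = 1/((-9 + (2*(-7)*(4 - 7))²)² - 2481512) = 1/((-9 + (2*(-7)*(-3))²)² - 2481512) = 1/((-9 + 42²)² - 2481512) = 1/((-9 + 1764)² - 2481512) = 1/(1755² - 2481512) = 1/(3080025 - 2481512) = 1/598513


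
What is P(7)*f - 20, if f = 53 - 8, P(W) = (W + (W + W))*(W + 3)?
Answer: 9430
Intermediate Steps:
P(W) = 3*W*(3 + W) (P(W) = (W + 2*W)*(3 + W) = (3*W)*(3 + W) = 3*W*(3 + W))
f = 45
P(7)*f - 20 = (3*7*(3 + 7))*45 - 20 = (3*7*10)*45 - 20 = 210*45 - 20 = 9450 - 20 = 9430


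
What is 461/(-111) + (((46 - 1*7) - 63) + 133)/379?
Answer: -162620/42069 ≈ -3.8656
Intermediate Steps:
461/(-111) + (((46 - 1*7) - 63) + 133)/379 = 461*(-1/111) + (((46 - 7) - 63) + 133)*(1/379) = -461/111 + ((39 - 63) + 133)*(1/379) = -461/111 + (-24 + 133)*(1/379) = -461/111 + 109*(1/379) = -461/111 + 109/379 = -162620/42069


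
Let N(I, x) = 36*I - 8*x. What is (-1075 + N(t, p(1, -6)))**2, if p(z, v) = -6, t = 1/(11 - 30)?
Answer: 382163401/361 ≈ 1.0586e+6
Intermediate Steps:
t = -1/19 (t = 1/(-19) = -1/19 ≈ -0.052632)
N(I, x) = -8*x + 36*I
(-1075 + N(t, p(1, -6)))**2 = (-1075 + (-8*(-6) + 36*(-1/19)))**2 = (-1075 + (48 - 36/19))**2 = (-1075 + 876/19)**2 = (-19549/19)**2 = 382163401/361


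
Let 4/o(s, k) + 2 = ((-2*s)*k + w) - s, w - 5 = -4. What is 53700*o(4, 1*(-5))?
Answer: 42960/7 ≈ 6137.1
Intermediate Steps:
w = 1 (w = 5 - 4 = 1)
o(s, k) = 4/(-1 - s - 2*k*s) (o(s, k) = 4/(-2 + (((-2*s)*k + 1) - s)) = 4/(-2 + ((-2*k*s + 1) - s)) = 4/(-2 + ((1 - 2*k*s) - s)) = 4/(-2 + (1 - s - 2*k*s)) = 4/(-1 - s - 2*k*s))
53700*o(4, 1*(-5)) = 53700*(-4/(1 + 4 + 2*(1*(-5))*4)) = 53700*(-4/(1 + 4 + 2*(-5)*4)) = 53700*(-4/(1 + 4 - 40)) = 53700*(-4/(-35)) = 53700*(-4*(-1/35)) = 53700*(4/35) = 42960/7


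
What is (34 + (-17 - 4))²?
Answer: 169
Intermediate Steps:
(34 + (-17 - 4))² = (34 - 21)² = 13² = 169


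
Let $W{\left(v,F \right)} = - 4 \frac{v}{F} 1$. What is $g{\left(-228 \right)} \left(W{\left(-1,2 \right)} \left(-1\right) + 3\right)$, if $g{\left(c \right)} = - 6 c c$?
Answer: $-311904$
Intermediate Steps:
$W{\left(v,F \right)} = - \frac{4 v}{F}$ ($W{\left(v,F \right)} = - \frac{4 v}{F} 1 = - \frac{4 v}{F}$)
$g{\left(c \right)} = - 6 c^{2}$
$g{\left(-228 \right)} \left(W{\left(-1,2 \right)} \left(-1\right) + 3\right) = - 6 \left(-228\right)^{2} \left(\left(-4\right) \left(-1\right) \frac{1}{2} \left(-1\right) + 3\right) = \left(-6\right) 51984 \left(\left(-4\right) \left(-1\right) \frac{1}{2} \left(-1\right) + 3\right) = - 311904 \left(2 \left(-1\right) + 3\right) = - 311904 \left(-2 + 3\right) = \left(-311904\right) 1 = -311904$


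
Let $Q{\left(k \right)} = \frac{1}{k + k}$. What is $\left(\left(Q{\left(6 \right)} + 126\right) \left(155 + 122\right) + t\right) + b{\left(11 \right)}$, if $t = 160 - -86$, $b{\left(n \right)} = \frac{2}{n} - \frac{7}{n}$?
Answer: $\frac{4642523}{132} \approx 35171.0$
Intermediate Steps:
$b{\left(n \right)} = - \frac{5}{n}$
$Q{\left(k \right)} = \frac{1}{2 k}$
$t = 246$ ($t = 160 + 86 = 246$)
$\left(\left(Q{\left(6 \right)} + 126\right) \left(155 + 122\right) + t\right) + b{\left(11 \right)} = \left(\left(\frac{1}{2 \cdot 6} + 126\right) \left(155 + 122\right) + 246\right) - \frac{5}{11} = \left(\left(\frac{1}{2} \cdot \frac{1}{6} + 126\right) 277 + 246\right) - \frac{5}{11} = \left(\left(\frac{1}{12} + 126\right) 277 + 246\right) - \frac{5}{11} = \left(\frac{1513}{12} \cdot 277 + 246\right) - \frac{5}{11} = \left(\frac{419101}{12} + 246\right) - \frac{5}{11} = \frac{422053}{12} - \frac{5}{11} = \frac{4642523}{132}$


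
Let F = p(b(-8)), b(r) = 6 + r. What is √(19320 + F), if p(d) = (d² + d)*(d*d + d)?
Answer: 2*√4831 ≈ 139.01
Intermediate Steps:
p(d) = (d + d²)² (p(d) = (d + d²)*(d² + d) = (d + d²)*(d + d²) = (d + d²)²)
F = 4 (F = (6 - 8)²*(1 + (6 - 8))² = (-2)²*(1 - 2)² = 4*(-1)² = 4*1 = 4)
√(19320 + F) = √(19320 + 4) = √19324 = 2*√4831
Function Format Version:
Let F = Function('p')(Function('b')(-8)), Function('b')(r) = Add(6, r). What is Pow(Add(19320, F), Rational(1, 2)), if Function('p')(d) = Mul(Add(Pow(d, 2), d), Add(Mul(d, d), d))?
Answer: Mul(2, Pow(4831, Rational(1, 2))) ≈ 139.01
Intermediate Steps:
Function('p')(d) = Pow(Add(d, Pow(d, 2)), 2) (Function('p')(d) = Mul(Add(d, Pow(d, 2)), Add(Pow(d, 2), d)) = Mul(Add(d, Pow(d, 2)), Add(d, Pow(d, 2))) = Pow(Add(d, Pow(d, 2)), 2))
F = 4 (F = Mul(Pow(Add(6, -8), 2), Pow(Add(1, Add(6, -8)), 2)) = Mul(Pow(-2, 2), Pow(Add(1, -2), 2)) = Mul(4, Pow(-1, 2)) = Mul(4, 1) = 4)
Pow(Add(19320, F), Rational(1, 2)) = Pow(Add(19320, 4), Rational(1, 2)) = Pow(19324, Rational(1, 2)) = Mul(2, Pow(4831, Rational(1, 2)))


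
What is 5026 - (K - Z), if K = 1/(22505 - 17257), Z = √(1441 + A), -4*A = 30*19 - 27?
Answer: 26376447/5248 + √5221/2 ≈ 5062.1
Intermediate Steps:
A = -543/4 (A = -(30*19 - 27)/4 = -(570 - 27)/4 = -¼*543 = -543/4 ≈ -135.75)
Z = √5221/2 (Z = √(1441 - 543/4) = √(5221/4) = √5221/2 ≈ 36.128)
K = 1/5248 ≈ 0.00019055
5026 - (K - Z) = 5026 - (1/5248 - √5221/2) = 5026 + (-1/5248 + √5221/2) = 26376447/5248 + √5221/2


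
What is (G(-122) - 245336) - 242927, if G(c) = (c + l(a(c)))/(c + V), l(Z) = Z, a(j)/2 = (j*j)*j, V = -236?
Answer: -85583168/179 ≈ -4.7812e+5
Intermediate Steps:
a(j) = 2*j³ (a(j) = 2*((j*j)*j) = 2*(j²*j) = 2*j³)
G(c) = (c + 2*c³)/(-236 + c) (G(c) = (c + 2*c³)/(c - 236) = (c + 2*c³)/(-236 + c))
(G(-122) - 245336) - 242927 = ((-122 + 2*(-122)³)/(-236 - 122) - 245336) - 242927 = ((-122 + 2*(-1815848))/(-358) - 245336) - 242927 = (-(-122 - 3631696)/358 - 245336) - 242927 = (-1/358*(-3631818) - 245336) - 242927 = (1815909/179 - 245336) - 242927 = -42099235/179 - 242927 = -85583168/179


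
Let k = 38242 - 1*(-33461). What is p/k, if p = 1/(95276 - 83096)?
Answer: 1/873342540 ≈ 1.1450e-9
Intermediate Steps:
k = 71703 (k = 38242 + 33461 = 71703)
p = 1/12180 ≈ 8.2102e-5
p/k = (1/12180)/71703 = (1/12180)*(1/71703) = 1/873342540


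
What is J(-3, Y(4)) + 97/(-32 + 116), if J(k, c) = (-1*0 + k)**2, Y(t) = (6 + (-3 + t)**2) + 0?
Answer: 853/84 ≈ 10.155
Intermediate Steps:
Y(t) = 6 + (-3 + t)**2
J(k, c) = k**2 (J(k, c) = (0 + k)**2 = k**2)
J(-3, Y(4)) + 97/(-32 + 116) = (-3)**2 + 97/(-32 + 116) = 9 + 97/84 = 853/84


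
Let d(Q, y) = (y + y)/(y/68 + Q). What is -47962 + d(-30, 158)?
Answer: -45142986/941 ≈ -47973.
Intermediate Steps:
d(Q, y) = 2*y/(Q + y/68) (d(Q, y) = (2*y)/(y*(1/68) + Q) = (2*y)/(y/68 + Q) = (2*y)/(Q + y/68) = 2*y/(Q + y/68))
-47962 + d(-30, 158) = -47962 + 136*158/(158 + 68*(-30)) = -47962 + 136*158/(158 - 2040) = -47962 + 136*158/(-1882) = -47962 + 136*158*(-1/1882) = -47962 - 10744/941 = -45142986/941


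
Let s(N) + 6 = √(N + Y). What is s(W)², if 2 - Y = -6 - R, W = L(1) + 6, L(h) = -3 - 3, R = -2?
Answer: (6 - √6)² ≈ 12.606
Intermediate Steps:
L(h) = -6
W = 0 (W = -6 + 6 = 0)
Y = 6 (Y = 2 - (-6 - 1*(-2)) = 2 - (-6 + 2) = 2 - 1*(-4) = 2 + 4 = 6)
s(N) = -6 + √(6 + N) (s(N) = -6 + √(N + 6) = -6 + √(6 + N))
s(W)² = (-6 + √(6 + 0))² = (-6 + √6)²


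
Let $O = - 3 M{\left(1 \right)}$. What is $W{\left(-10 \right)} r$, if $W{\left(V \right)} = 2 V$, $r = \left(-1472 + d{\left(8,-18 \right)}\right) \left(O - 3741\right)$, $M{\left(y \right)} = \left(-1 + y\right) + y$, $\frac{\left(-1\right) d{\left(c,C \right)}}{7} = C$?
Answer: $-100788480$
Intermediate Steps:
$d{\left(c,C \right)} = - 7 C$
$M{\left(y \right)} = -1 + 2 y$
$O = -3$ ($O = - 3 \left(-1 + 2 \cdot 1\right) = - 3 \left(-1 + 2\right) = \left(-3\right) 1 = -3$)
$r = 5039424$ ($r = \left(-1472 - -126\right) \left(-3 - 3741\right) = \left(-1472 + 126\right) \left(-3744\right) = \left(-1346\right) \left(-3744\right) = 5039424$)
$W{\left(-10 \right)} r = 2 \left(-10\right) 5039424 = \left(-20\right) 5039424 = -100788480$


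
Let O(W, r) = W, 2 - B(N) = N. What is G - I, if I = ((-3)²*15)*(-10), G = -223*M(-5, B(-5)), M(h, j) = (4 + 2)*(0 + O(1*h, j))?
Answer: 8040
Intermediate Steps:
B(N) = 2 - N
M(h, j) = 6*h (M(h, j) = (4 + 2)*(0 + 1*h) = 6*(0 + h) = 6*h)
G = 6690 (G = -1338*(-5) = -223*(-30) = 6690)
I = -1350 (I = (9*15)*(-10) = 135*(-10) = -1350)
G - I = 6690 - 1*(-1350) = 6690 + 1350 = 8040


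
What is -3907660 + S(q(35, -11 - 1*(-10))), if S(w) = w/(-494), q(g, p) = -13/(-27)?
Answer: -4009259161/1026 ≈ -3.9077e+6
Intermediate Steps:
q(g, p) = 13/27 (q(g, p) = -13*(-1/27) = 13/27)
S(w) = -w/494 (S(w) = w*(-1/494) = -w/494)
-3907660 + S(q(35, -11 - 1*(-10))) = -3907660 - 1/494*13/27 = -3907660 - 1/1026 = -4009259161/1026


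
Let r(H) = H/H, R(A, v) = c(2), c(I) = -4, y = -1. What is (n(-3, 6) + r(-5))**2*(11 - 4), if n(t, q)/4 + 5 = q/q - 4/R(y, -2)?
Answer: 847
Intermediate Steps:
R(A, v) = -4
n(t, q) = -12 (n(t, q) = -20 + 4*(q/q - 4/(-4)) = -20 + 4*(1 - 4*(-1/4)) = -20 + 4*(1 + 1) = -20 + 4*2 = -20 + 8 = -12)
r(H) = 1
(n(-3, 6) + r(-5))**2*(11 - 4) = (-12 + 1)**2*(11 - 4) = (-11)**2*7 = 121*7 = 847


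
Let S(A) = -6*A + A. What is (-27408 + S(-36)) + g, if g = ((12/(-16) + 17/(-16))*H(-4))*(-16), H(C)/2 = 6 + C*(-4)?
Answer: -25952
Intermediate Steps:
H(C) = 12 - 8*C (H(C) = 2*(6 + C*(-4)) = 2*(6 - 4*C) = 12 - 8*C)
S(A) = -5*A
g = 1276 (g = ((12/(-16) + 17/(-16))*(12 - 8*(-4)))*(-16) = ((12*(-1/16) + 17*(-1/16))*(12 + 32))*(-16) = ((-3/4 - 17/16)*44)*(-16) = -29/16*44*(-16) = -319/4*(-16) = 1276)
(-27408 + S(-36)) + g = (-27408 - 5*(-36)) + 1276 = (-27408 + 180) + 1276 = -27228 + 1276 = -25952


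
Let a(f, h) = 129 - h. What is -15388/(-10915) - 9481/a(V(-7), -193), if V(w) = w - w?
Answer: -98530179/3514630 ≈ -28.034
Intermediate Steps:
V(w) = 0
-15388/(-10915) - 9481/a(V(-7), -193) = -15388/(-10915) - 9481/(129 - 1*(-193)) = -15388*(-1/10915) - 9481/(129 + 193) = 15388/10915 - 9481/322 = -98530179/3514630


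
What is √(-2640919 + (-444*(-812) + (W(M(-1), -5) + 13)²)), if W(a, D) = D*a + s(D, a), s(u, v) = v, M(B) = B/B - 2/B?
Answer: I*√2280390 ≈ 1510.1*I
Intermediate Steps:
M(B) = 1 - 2/B
W(a, D) = a + D*a (W(a, D) = D*a + a = a + D*a)
√(-2640919 + (-444*(-812) + (W(M(-1), -5) + 13)²)) = √(-2640919 + (-444*(-812) + (((-2 - 1)/(-1))*(1 - 5) + 13)²)) = √(-2640919 + (360528 + (-1*(-3)*(-4) + 13)²)) = √(-2640919 + (360528 + (3*(-4) + 13)²)) = √(-2640919 + (360528 + (-12 + 13)²)) = √(-2640919 + (360528 + 1²)) = √(-2640919 + (360528 + 1)) = √(-2640919 + 360529) = √(-2280390) = I*√2280390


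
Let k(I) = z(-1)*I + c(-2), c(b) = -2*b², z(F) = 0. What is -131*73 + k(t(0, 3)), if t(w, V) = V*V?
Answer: -9571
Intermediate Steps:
t(w, V) = V²
k(I) = -8 (k(I) = 0*I - 2*(-2)² = 0 - 2*4 = 0 - 8 = -8)
-131*73 + k(t(0, 3)) = -131*73 - 8 = -9563 - 8 = -9571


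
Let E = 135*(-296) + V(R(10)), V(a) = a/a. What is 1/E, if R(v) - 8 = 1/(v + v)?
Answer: -1/39959 ≈ -2.5026e-5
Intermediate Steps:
R(v) = 8 + 1/(2*v) (R(v) = 8 + 1/(v + v) = 8 + 1/(2*v))
V(a) = 1
E = -39959 (E = 135*(-296) + 1 = -39960 + 1 = -39959)
1/E = 1/(-39959) = -1/39959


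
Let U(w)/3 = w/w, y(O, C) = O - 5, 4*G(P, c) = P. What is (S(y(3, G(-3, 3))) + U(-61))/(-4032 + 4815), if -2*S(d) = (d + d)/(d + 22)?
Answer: 31/7830 ≈ 0.0039591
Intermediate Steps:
G(P, c) = P/4
y(O, C) = -5 + O
U(w) = 3 (U(w) = 3*(w/w) = 3*1 = 3)
S(d) = -d/(22 + d) (S(d) = -(d + d)/(2*(d + 22)) = -2*d/(2*(22 + d)) = -d/(22 + d))
(S(y(3, G(-3, 3))) + U(-61))/(-4032 + 4815) = (-(-5 + 3)/(22 + (-5 + 3)) + 3)/(-4032 + 4815) = (-1*(-2)/(22 - 2) + 3)/783 = (-1*(-2)/20 + 3)*(1/783) = (-1*(-2)*1/20 + 3)*(1/783) = (⅒ + 3)*(1/783) = (31/10)*(1/783) = 31/7830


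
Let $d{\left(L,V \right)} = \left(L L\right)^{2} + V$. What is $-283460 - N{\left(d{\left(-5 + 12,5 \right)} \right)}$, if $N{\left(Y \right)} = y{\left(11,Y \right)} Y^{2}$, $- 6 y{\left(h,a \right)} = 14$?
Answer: $13223824$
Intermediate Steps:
$y{\left(h,a \right)} = - \frac{7}{3}$ ($y{\left(h,a \right)} = \left(- \frac{1}{6}\right) 14 = - \frac{7}{3}$)
$d{\left(L,V \right)} = V + L^{4}$ ($d{\left(L,V \right)} = \left(L^{2}\right)^{2} + V = L^{4} + V = V + L^{4}$)
$N{\left(Y \right)} = - \frac{7 Y^{2}}{3}$
$-283460 - N{\left(d{\left(-5 + 12,5 \right)} \right)} = -283460 - - \frac{7 \left(5 + \left(-5 + 12\right)^{4}\right)^{2}}{3} = -283460 - - \frac{7 \left(5 + 7^{4}\right)^{2}}{3} = -283460 - - \frac{7 \left(5 + 2401\right)^{2}}{3} = -283460 - - \frac{7 \cdot 2406^{2}}{3} = -283460 - \left(- \frac{7}{3}\right) 5788836 = -283460 - -13507284 = -283460 + 13507284 = 13223824$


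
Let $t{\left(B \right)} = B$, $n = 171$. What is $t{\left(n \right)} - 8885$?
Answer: $-8714$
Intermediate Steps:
$t{\left(n \right)} - 8885 = 171 - 8885 = -8714$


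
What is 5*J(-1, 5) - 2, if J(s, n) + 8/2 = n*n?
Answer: 103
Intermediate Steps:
J(s, n) = -4 + n² (J(s, n) = -4 + n*n = -4 + n²)
5*J(-1, 5) - 2 = 5*(-4 + 5²) - 2 = 5*(-4 + 25) - 2 = 5*21 - 2 = 105 - 2 = 103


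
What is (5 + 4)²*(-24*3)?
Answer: -5832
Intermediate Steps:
(5 + 4)²*(-24*3) = 9²*(-72) = 81*(-72) = -5832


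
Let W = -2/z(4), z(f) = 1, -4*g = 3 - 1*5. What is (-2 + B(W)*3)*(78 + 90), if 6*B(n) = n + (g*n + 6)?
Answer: -84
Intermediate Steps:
g = ½ (g = -(3 - 1*5)/4 = -(3 - 5)/4 = -¼*(-2) = ½ ≈ 0.50000)
W = -2 (W = -2/1 = -2*1 = -2)
B(n) = 1 + n/4 (B(n) = (n + (n/2 + 6))/6 = (n + (6 + n/2))/6 = (6 + 3*n/2)/6 = 1 + n/4)
(-2 + B(W)*3)*(78 + 90) = (-2 + (1 + (¼)*(-2))*3)*(78 + 90) = (-2 + (1 - ½)*3)*168 = (-2 + (½)*3)*168 = (-2 + 3/2)*168 = -½*168 = -84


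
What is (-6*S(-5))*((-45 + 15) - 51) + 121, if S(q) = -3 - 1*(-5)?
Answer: 1093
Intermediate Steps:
S(q) = 2 (S(q) = -3 + 5 = 2)
(-6*S(-5))*((-45 + 15) - 51) + 121 = (-6*2)*((-45 + 15) - 51) + 121 = -12*(-30 - 51) + 121 = -12*(-81) + 121 = 972 + 121 = 1093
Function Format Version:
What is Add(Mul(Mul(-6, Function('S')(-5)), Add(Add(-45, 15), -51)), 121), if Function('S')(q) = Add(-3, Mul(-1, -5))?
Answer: 1093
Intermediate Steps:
Function('S')(q) = 2 (Function('S')(q) = Add(-3, 5) = 2)
Add(Mul(Mul(-6, Function('S')(-5)), Add(Add(-45, 15), -51)), 121) = Add(Mul(Mul(-6, 2), Add(Add(-45, 15), -51)), 121) = Add(Mul(-12, Add(-30, -51)), 121) = Add(Mul(-12, -81), 121) = Add(972, 121) = 1093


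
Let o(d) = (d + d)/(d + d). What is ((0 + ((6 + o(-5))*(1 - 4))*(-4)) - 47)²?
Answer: 1369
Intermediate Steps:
o(d) = 1 (o(d) = (2*d)/((2*d)) = (2*d)*(1/(2*d)) = 1)
((0 + ((6 + o(-5))*(1 - 4))*(-4)) - 47)² = ((0 + ((6 + 1)*(1 - 4))*(-4)) - 47)² = ((0 + (7*(-3))*(-4)) - 47)² = ((0 - 21*(-4)) - 47)² = ((0 + 84) - 47)² = (84 - 47)² = 37² = 1369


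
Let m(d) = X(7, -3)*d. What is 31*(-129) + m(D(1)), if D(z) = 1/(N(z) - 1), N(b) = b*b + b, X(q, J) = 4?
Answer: -3995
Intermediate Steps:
N(b) = b + b**2 (N(b) = b**2 + b = b + b**2)
D(z) = 1/(-1 + z*(1 + z)) (D(z) = 1/(z*(1 + z) - 1) = 1/(-1 + z*(1 + z)))
m(d) = 4*d
31*(-129) + m(D(1)) = 31*(-129) + 4/(-1 + 1*(1 + 1)) = -3999 + 4/(-1 + 1*2) = -3999 + 4/(-1 + 2) = -3999 + 4/1 = -3999 + 4*1 = -3999 + 4 = -3995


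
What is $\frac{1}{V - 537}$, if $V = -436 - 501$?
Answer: $- \frac{1}{1474} \approx -0.00067843$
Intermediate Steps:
$V = -937$
$\frac{1}{V - 537} = \frac{1}{-937 - 537} = \frac{1}{-1474} = - \frac{1}{1474}$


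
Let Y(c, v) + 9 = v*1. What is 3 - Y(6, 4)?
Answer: 8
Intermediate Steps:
Y(c, v) = -9 + v (Y(c, v) = -9 + v*1 = -9 + v)
3 - Y(6, 4) = 3 - (-9 + 4) = 3 - 1*(-5) = 3 + 5 = 8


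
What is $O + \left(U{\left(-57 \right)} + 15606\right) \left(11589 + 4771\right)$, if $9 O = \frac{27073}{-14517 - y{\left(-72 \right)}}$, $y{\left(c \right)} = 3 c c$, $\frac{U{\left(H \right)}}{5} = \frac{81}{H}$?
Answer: $\frac{1312176398518853}{5141799} \approx 2.552 \cdot 10^{8}$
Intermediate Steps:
$U{\left(H \right)} = \frac{405}{H}$ ($U{\left(H \right)} = 5 \frac{81}{H} = \frac{405}{H}$)
$y{\left(c \right)} = 3 c^{2}$
$O = - \frac{27073}{270621}$ ($O = \frac{27073 \frac{1}{-14517 - 3 \left(-72\right)^{2}}}{9} = \frac{27073 \frac{1}{-14517 - 3 \cdot 5184}}{9} = \frac{27073 \frac{1}{-14517 - 15552}}{9} = \frac{27073 \frac{1}{-30069}}{9} = \frac{27073 \left(- \frac{1}{30069}\right)}{9} = \frac{1}{9} \left(- \frac{27073}{30069}\right) = - \frac{27073}{270621} \approx -0.10004$)
$O + \left(U{\left(-57 \right)} + 15606\right) \left(11589 + 4771\right) = - \frac{27073}{270621} + \left(\frac{405}{-57} + 15606\right) \left(11589 + 4771\right) = - \frac{27073}{270621} + \left(405 \left(- \frac{1}{57}\right) + 15606\right) 16360 = - \frac{27073}{270621} + \left(- \frac{135}{19} + 15606\right) 16360 = - \frac{27073}{270621} + \frac{296379}{19} \cdot 16360 = - \frac{27073}{270621} + \frac{4848760440}{19} = \frac{1312176398518853}{5141799}$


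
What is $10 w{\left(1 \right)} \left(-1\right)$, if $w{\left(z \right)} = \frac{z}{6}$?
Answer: $- \frac{5}{3} \approx -1.6667$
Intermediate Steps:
$w{\left(z \right)} = \frac{z}{6}$ ($w{\left(z \right)} = z \frac{1}{6} = \frac{z}{6}$)
$10 w{\left(1 \right)} \left(-1\right) = 10 \cdot \frac{1}{6} \cdot 1 \left(-1\right) = 10 \cdot \frac{1}{6} \left(-1\right) = \frac{5}{3} \left(-1\right) = - \frac{5}{3}$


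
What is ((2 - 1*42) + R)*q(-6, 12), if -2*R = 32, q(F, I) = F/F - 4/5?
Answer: -56/5 ≈ -11.200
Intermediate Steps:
q(F, I) = ⅕ (q(F, I) = 1 - 4*⅕ = 1 - ⅘ = ⅕)
R = -16 (R = -½*32 = -16)
((2 - 1*42) + R)*q(-6, 12) = ((2 - 1*42) - 16)*(⅕) = ((2 - 42) - 16)*(⅕) = (-40 - 16)*(⅕) = -56*⅕ = -56/5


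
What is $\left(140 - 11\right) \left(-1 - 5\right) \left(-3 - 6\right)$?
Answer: $6966$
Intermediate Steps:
$\left(140 - 11\right) \left(-1 - 5\right) \left(-3 - 6\right) = 129 \left(-1 - 5\right) \left(-9\right) = 129 \left(\left(-6\right) \left(-9\right)\right) = 129 \cdot 54 = 6966$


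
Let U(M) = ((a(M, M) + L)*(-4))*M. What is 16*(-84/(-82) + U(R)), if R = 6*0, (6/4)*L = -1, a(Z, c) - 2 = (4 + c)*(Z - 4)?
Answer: 672/41 ≈ 16.390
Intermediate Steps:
a(Z, c) = 2 + (-4 + Z)*(4 + c) (a(Z, c) = 2 + (4 + c)*(Z - 4) = 2 + (4 + c)*(-4 + Z) = 2 + (-4 + Z)*(4 + c))
L = -2/3 (L = (2/3)*(-1) = -2/3 ≈ -0.66667)
R = 0
U(M) = M*(176/3 - 4*M**2) (U(M) = (((-14 - 4*M + 4*M + M*M) - 2/3)*(-4))*M = (((-14 - 4*M + 4*M + M**2) - 2/3)*(-4))*M = (((-14 + M**2) - 2/3)*(-4))*M = ((-44/3 + M**2)*(-4))*M = (176/3 - 4*M**2)*M = M*(176/3 - 4*M**2))
16*(-84/(-82) + U(R)) = 16*(-84/(-82) + 4*0*(44/3 - 1*0**2)) = 16*(-84*(-1/82) + 4*0*(44/3 - 1*0)) = 16*(42/41 + 4*0*(44/3 + 0)) = 16*(42/41 + 4*0*(44/3)) = 16*(42/41 + 0) = 16*(42/41) = 672/41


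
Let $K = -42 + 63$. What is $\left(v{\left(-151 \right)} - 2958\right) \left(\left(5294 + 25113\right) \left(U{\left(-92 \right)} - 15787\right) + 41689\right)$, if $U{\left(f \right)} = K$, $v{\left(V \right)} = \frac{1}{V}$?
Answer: $\frac{214108257551107}{151} \approx 1.4179 \cdot 10^{12}$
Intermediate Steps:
$K = 21$
$U{\left(f \right)} = 21$
$\left(v{\left(-151 \right)} - 2958\right) \left(\left(5294 + 25113\right) \left(U{\left(-92 \right)} - 15787\right) + 41689\right) = \left(\frac{1}{-151} - 2958\right) \left(\left(5294 + 25113\right) \left(21 - 15787\right) + 41689\right) = \left(- \frac{1}{151} - 2958\right) \left(30407 \left(-15766\right) + 41689\right) = - \frac{446659 \left(-479396762 + 41689\right)}{151} = \left(- \frac{446659}{151}\right) \left(-479355073\right) = \frac{214108257551107}{151}$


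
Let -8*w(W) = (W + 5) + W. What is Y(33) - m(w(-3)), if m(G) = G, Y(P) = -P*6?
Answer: -1585/8 ≈ -198.13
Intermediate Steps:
Y(P) = -6*P
w(W) = -5/8 - W/4 (w(W) = -((W + 5) + W)/8 = -((5 + W) + W)/8 = -(5 + 2*W)/8 = -5/8 - W/4)
Y(33) - m(w(-3)) = -6*33 - (-5/8 - 1/4*(-3)) = -198 - (-5/8 + 3/4) = -198 - 1*1/8 = -198 - 1/8 = -1585/8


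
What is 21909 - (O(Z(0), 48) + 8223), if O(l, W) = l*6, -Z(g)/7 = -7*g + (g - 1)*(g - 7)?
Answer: 13980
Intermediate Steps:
Z(g) = 49*g - 7*(-1 + g)*(-7 + g) (Z(g) = -7*(-7*g + (g - 1)*(g - 7)) = -7*(-7*g + (-1 + g)*(-7 + g)) = 49*g - 7*(-1 + g)*(-7 + g))
O(l, W) = 6*l
21909 - (O(Z(0), 48) + 8223) = 21909 - (6*(-49 - 7*0² + 105*0) + 8223) = 21909 - (6*(-49 - 7*0 + 0) + 8223) = 21909 - (6*(-49 + 0 + 0) + 8223) = 21909 - (6*(-49) + 8223) = 21909 - (-294 + 8223) = 21909 - 1*7929 = 21909 - 7929 = 13980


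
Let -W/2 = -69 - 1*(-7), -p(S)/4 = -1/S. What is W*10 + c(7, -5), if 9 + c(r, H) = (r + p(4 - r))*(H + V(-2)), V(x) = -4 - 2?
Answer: 3506/3 ≈ 1168.7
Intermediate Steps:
p(S) = 4/S (p(S) = -(-4)/S = 4/S)
W = 124 (W = -2*(-69 - 1*(-7)) = -2*(-69 + 7) = -2*(-62) = 124)
V(x) = -6
c(r, H) = -9 + (-6 + H)*(r + 4/(4 - r)) (c(r, H) = -9 + (r + 4/(4 - r))*(H - 6) = -9 + (r + 4/(4 - r))*(-6 + H) = -9 + (-6 + H)*(r + 4/(4 - r)))
W*10 + c(7, -5) = 124*10 + (24 - 4*(-5) + (-4 + 7)*(-9 - 6*7 - 5*7))/(-4 + 7) = 1240 + (24 + 20 + 3*(-9 - 42 - 35))/3 = 1240 + (24 + 20 + 3*(-86))/3 = 1240 + (24 + 20 - 258)/3 = 1240 + (⅓)*(-214) = 1240 - 214/3 = 3506/3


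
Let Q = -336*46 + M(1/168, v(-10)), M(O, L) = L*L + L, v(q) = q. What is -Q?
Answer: 15366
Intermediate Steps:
M(O, L) = L + L² (M(O, L) = L² + L = L + L²)
Q = -15366 (Q = -336*46 - 10*(1 - 10) = -15456 - 10*(-9) = -15456 + 90 = -15366)
-Q = -1*(-15366) = 15366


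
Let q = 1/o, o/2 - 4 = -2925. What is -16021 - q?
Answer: -93594681/5842 ≈ -16021.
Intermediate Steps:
o = -5842 (o = 8 + 2*(-2925) = 8 - 5850 = -5842)
q = -1/5842 (q = 1/(-5842) = -1/5842 ≈ -0.00017117)
-16021 - q = -16021 - 1*(-1/5842) = -16021 + 1/5842 = -93594681/5842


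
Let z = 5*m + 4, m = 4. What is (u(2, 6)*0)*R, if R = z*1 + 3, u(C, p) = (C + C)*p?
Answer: 0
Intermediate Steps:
z = 24 (z = 5*4 + 4 = 20 + 4 = 24)
u(C, p) = 2*C*p (u(C, p) = (2*C)*p = 2*C*p)
R = 27 (R = 24*1 + 3 = 24 + 3 = 27)
(u(2, 6)*0)*R = ((2*2*6)*0)*27 = (24*0)*27 = 0*27 = 0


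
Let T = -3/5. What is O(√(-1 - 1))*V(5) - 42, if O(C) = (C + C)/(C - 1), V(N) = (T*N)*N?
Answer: -62 + 10*I*√2 ≈ -62.0 + 14.142*I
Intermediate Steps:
T = -⅗ (T = -3*⅕ = -⅗ ≈ -0.60000)
V(N) = -3*N²/5 (V(N) = (-3*N/5)*N = -3*N²/5)
O(C) = 2*C/(-1 + C) (O(C) = (2*C)/(-1 + C) = 2*C/(-1 + C))
O(√(-1 - 1))*V(5) - 42 = (2*√(-1 - 1)/(-1 + √(-1 - 1)))*(-⅗*5²) - 42 = (2*√(-2)/(-1 + √(-2)))*(-⅗*25) - 42 = (2*(I*√2)/(-1 + I*√2))*(-15) - 42 = (2*I*√2/(-1 + I*√2))*(-15) - 42 = -30*I*√2/(-1 + I*√2) - 42 = -42 - 30*I*√2/(-1 + I*√2)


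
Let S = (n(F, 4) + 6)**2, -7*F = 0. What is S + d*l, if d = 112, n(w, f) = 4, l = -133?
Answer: -14796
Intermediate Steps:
F = 0 (F = -1/7*0 = 0)
S = 100 (S = (4 + 6)**2 = 10**2 = 100)
S + d*l = 100 + 112*(-133) = 100 - 14896 = -14796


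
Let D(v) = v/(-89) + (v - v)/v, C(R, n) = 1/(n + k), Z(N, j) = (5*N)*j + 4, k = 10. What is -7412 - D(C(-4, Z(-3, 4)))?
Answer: -30344729/4094 ≈ -7412.0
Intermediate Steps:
Z(N, j) = 4 + 5*N*j (Z(N, j) = 5*N*j + 4 = 4 + 5*N*j)
C(R, n) = 1/(10 + n) (C(R, n) = 1/(n + 10) = 1/(10 + n))
D(v) = -v/89 (D(v) = v*(-1/89) + 0/v = -v/89 + 0 = -v/89)
-7412 - D(C(-4, Z(-3, 4))) = -7412 - (-1)/(89*(10 + (4 + 5*(-3)*4))) = -7412 - (-1)/(89*(10 + (4 - 60))) = -7412 - (-1)/(89*(10 - 56)) = -7412 - (-1)/(89*(-46)) = -7412 - (-1)*(-1)/(89*46) = -7412 - 1*1/4094 = -7412 - 1/4094 = -30344729/4094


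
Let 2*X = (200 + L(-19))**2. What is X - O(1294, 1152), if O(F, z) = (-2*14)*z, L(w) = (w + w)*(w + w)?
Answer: 1383624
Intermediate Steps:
L(w) = 4*w**2 (L(w) = (2*w)*(2*w) = 4*w**2)
O(F, z) = -28*z
X = 1351368 (X = (200 + 4*(-19)**2)**2/2 = (200 + 4*361)**2/2 = (200 + 1444)**2/2 = (1/2)*1644**2 = (1/2)*2702736 = 1351368)
X - O(1294, 1152) = 1351368 - (-28)*1152 = 1351368 - 1*(-32256) = 1351368 + 32256 = 1383624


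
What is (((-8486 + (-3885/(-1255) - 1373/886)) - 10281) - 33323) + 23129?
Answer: -6440177147/222386 ≈ -28959.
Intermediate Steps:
(((-8486 + (-3885/(-1255) - 1373/886)) - 10281) - 33323) + 23129 = (((-8486 + (-3885*(-1/1255) - 1373*1/886)) - 10281) - 33323) + 23129 = (((-8486 + (777/251 - 1373/886)) - 10281) - 33323) + 23129 = (((-8486 + 343799/222386) - 10281) - 33323) + 23129 = ((-1886823797/222386 - 10281) - 33323) + 23129 = (-4173174263/222386 - 33323) + 23129 = -11583742941/222386 + 23129 = -6440177147/222386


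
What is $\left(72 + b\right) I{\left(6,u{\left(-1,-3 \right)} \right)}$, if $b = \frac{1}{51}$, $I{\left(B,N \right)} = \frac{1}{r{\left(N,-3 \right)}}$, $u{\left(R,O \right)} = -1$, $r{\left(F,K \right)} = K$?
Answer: $- \frac{3673}{153} \approx -24.007$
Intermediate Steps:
$I{\left(B,N \right)} = - \frac{1}{3}$ ($I{\left(B,N \right)} = \frac{1}{-3} = - \frac{1}{3}$)
$b = \frac{1}{51} \approx 0.019608$
$\left(72 + b\right) I{\left(6,u{\left(-1,-3 \right)} \right)} = \left(72 + \frac{1}{51}\right) \left(- \frac{1}{3}\right) = \frac{3673}{51} \left(- \frac{1}{3}\right) = - \frac{3673}{153}$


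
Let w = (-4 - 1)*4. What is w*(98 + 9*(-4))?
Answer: -1240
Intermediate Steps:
w = -20 (w = -5*4 = -20)
w*(98 + 9*(-4)) = -20*(98 + 9*(-4)) = -20*(98 - 36) = -20*62 = -1240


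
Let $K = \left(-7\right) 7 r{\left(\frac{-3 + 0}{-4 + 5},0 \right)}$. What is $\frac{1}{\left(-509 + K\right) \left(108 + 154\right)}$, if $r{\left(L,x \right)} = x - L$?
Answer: $- \frac{1}{171872} \approx -5.8183 \cdot 10^{-6}$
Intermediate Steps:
$K = -147$ ($K = \left(-7\right) 7 \left(0 - \frac{-3 + 0}{-4 + 5}\right) = - 49 \left(0 - - \frac{3}{1}\right) = - 49 \left(0 - \left(-3\right) 1\right) = - 49 \left(0 - -3\right) = - 49 \left(0 + 3\right) = \left(-49\right) 3 = -147$)
$\frac{1}{\left(-509 + K\right) \left(108 + 154\right)} = \frac{1}{\left(-509 - 147\right) \left(108 + 154\right)} = \frac{1}{\left(-656\right) 262} = \left(- \frac{1}{656}\right) \frac{1}{262} = - \frac{1}{171872}$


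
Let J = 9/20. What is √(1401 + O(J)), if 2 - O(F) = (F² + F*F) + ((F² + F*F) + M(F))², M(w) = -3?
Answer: √55834439/200 ≈ 37.361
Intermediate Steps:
J = 9/20 (J = 9*(1/20) = 9/20 ≈ 0.45000)
O(F) = 2 - (-3 + 2*F²)² - 2*F² (O(F) = 2 - ((F² + F*F) + ((F² + F*F) - 3)²) = 2 - ((F² + F²) + ((F² + F²) - 3)²) = 2 - (2*F² + (2*F² - 3)²) = 2 - (2*F² + (-3 + 2*F²)²) = 2 - ((-3 + 2*F²)² + 2*F²) = 2 + (-(-3 + 2*F²)² - 2*F²) = 2 - (-3 + 2*F²)² - 2*F²)
√(1401 + O(J)) = √(1401 + (-7 - 4*(9/20)⁴ + 10*(9/20)²)) = √(1401 + (-7 - 4*6561/160000 + 10*(81/400))) = √(1401 + (-7 - 6561/40000 + 81/40)) = √(1401 - 205561/40000) = √(55834439/40000) = √55834439/200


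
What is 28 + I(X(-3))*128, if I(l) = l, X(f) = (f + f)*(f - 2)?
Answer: 3868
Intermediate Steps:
X(f) = 2*f*(-2 + f) (X(f) = (2*f)*(-2 + f) = 2*f*(-2 + f))
28 + I(X(-3))*128 = 28 + (2*(-3)*(-2 - 3))*128 = 28 + (2*(-3)*(-5))*128 = 28 + 30*128 = 28 + 3840 = 3868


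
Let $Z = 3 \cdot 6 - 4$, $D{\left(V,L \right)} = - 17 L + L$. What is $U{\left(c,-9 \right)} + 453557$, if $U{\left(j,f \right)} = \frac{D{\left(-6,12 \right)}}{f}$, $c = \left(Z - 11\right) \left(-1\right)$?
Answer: $\frac{1360735}{3} \approx 4.5358 \cdot 10^{5}$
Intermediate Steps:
$D{\left(V,L \right)} = - 16 L$
$Z = 14$ ($Z = 18 - 4 = 14$)
$c = -3$ ($c = \left(14 - 11\right) \left(-1\right) = 3 \left(-1\right) = -3$)
$U{\left(j,f \right)} = - \frac{192}{f}$ ($U{\left(j,f \right)} = \frac{\left(-16\right) 12}{f} = - \frac{192}{f}$)
$U{\left(c,-9 \right)} + 453557 = - \frac{192}{-9} + 453557 = \left(-192\right) \left(- \frac{1}{9}\right) + 453557 = \frac{64}{3} + 453557 = \frac{1360735}{3}$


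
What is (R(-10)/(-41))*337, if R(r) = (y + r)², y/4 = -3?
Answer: -163108/41 ≈ -3978.2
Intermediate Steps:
y = -12 (y = 4*(-3) = -12)
R(r) = (-12 + r)²
(R(-10)/(-41))*337 = ((-12 - 10)²/(-41))*337 = ((-22)²*(-1/41))*337 = (484*(-1/41))*337 = -484/41*337 = -163108/41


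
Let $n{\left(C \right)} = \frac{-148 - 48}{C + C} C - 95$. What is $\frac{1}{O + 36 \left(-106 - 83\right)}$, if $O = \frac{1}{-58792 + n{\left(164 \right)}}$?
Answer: $- \frac{58985}{401333941} \approx -0.00014697$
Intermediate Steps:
$n{\left(C \right)} = -193$ ($n{\left(C \right)} = - \frac{196}{2 C} C - 95 = - 196 \frac{1}{2 C} C - 95 = - \frac{98}{C} C - 95 = -98 - 95 = -193$)
$O = - \frac{1}{58985}$ ($O = \frac{1}{-58792 - 193} = \frac{1}{-58985} = - \frac{1}{58985} \approx -1.6953 \cdot 10^{-5}$)
$\frac{1}{O + 36 \left(-106 - 83\right)} = \frac{1}{- \frac{1}{58985} + 36 \left(-106 - 83\right)} = \frac{1}{- \frac{1}{58985} + 36 \left(-189\right)} = \frac{1}{- \frac{1}{58985} - 6804} = \frac{1}{- \frac{401333941}{58985}} = - \frac{58985}{401333941}$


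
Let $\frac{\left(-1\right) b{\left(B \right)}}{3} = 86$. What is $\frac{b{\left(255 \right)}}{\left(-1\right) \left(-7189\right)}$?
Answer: $- \frac{258}{7189} \approx -0.035888$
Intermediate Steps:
$b{\left(B \right)} = -258$ ($b{\left(B \right)} = \left(-3\right) 86 = -258$)
$\frac{b{\left(255 \right)}}{\left(-1\right) \left(-7189\right)} = - \frac{258}{\left(-1\right) \left(-7189\right)} = - \frac{258}{7189}$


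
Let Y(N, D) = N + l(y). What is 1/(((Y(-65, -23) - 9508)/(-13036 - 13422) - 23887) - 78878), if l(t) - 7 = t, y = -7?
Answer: -26458/2718946797 ≈ -9.7310e-6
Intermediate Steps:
l(t) = 7 + t
Y(N, D) = N (Y(N, D) = N + (7 - 7) = N + 0 = N)
1/(((Y(-65, -23) - 9508)/(-13036 - 13422) - 23887) - 78878) = 1/(((-65 - 9508)/(-13036 - 13422) - 23887) - 78878) = 1/((-9573/(-26458) - 23887) - 78878) = 1/((-9573*(-1/26458) - 23887) - 78878) = 1/((9573/26458 - 23887) - 78878) = 1/(-631992673/26458 - 78878) = 1/(-2718946797/26458) = -26458/2718946797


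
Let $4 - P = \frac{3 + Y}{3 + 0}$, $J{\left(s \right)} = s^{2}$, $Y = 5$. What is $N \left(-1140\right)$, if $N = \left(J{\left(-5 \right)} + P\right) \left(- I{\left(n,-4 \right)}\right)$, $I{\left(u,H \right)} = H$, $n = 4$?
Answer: $-120080$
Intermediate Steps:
$P = \frac{4}{3}$ ($P = 4 - \frac{3 + 5}{3 + 0} = 4 - \frac{8}{3} = \frac{4}{3} \approx 1.3333$)
$N = \frac{316}{3}$ ($N = \left(\left(-5\right)^{2} + \frac{4}{3}\right) \left(\left(-1\right) \left(-4\right)\right) = \left(25 + \frac{4}{3}\right) 4 = \frac{79}{3} \cdot 4 = \frac{316}{3} \approx 105.33$)
$N \left(-1140\right) = \frac{316}{3} \left(-1140\right) = -120080$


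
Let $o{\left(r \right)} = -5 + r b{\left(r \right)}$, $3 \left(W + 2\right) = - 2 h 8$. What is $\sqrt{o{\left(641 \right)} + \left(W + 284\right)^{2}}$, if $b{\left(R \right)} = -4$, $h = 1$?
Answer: $\frac{\sqrt{665779}}{3} \approx 271.98$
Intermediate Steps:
$W = - \frac{22}{3}$ ($W = -2 + \frac{\left(-2\right) 1 \cdot 8}{3} = -2 + \frac{\left(-2\right) 8}{3} = -2 + \frac{1}{3} \left(-16\right) = -2 - \frac{16}{3} = - \frac{22}{3} \approx -7.3333$)
$o{\left(r \right)} = -5 - 4 r$ ($o{\left(r \right)} = -5 + r \left(-4\right) = -5 - 4 r$)
$\sqrt{o{\left(641 \right)} + \left(W + 284\right)^{2}} = \sqrt{\left(-5 - 2564\right) + \left(- \frac{22}{3} + 284\right)^{2}} = \sqrt{\left(-5 - 2564\right) + \left(\frac{830}{3}\right)^{2}} = \sqrt{-2569 + \frac{688900}{9}} = \sqrt{\frac{665779}{9}} = \frac{\sqrt{665779}}{3}$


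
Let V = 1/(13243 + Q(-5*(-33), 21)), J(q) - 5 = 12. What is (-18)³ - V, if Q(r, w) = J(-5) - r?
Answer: -76370041/13095 ≈ -5832.0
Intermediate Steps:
J(q) = 17 (J(q) = 5 + 12 = 17)
Q(r, w) = 17 - r
V = 1/13095 (V = 1/(13243 + (17 - (-5)*(-33))) = 1/(13243 + (17 - 1*165)) = 1/(13243 + (17 - 165)) = 1/(13243 - 148) = 1/13095 ≈ 7.6365e-5)
(-18)³ - V = (-18)³ - 1*1/13095 = -5832 - 1/13095 = -76370041/13095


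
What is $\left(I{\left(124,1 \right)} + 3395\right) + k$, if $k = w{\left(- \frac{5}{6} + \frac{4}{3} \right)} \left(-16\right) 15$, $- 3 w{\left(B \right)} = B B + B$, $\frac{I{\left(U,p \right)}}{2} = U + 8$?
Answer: $3719$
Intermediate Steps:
$I{\left(U,p \right)} = 16 + 2 U$ ($I{\left(U,p \right)} = 2 \left(U + 8\right) = 2 \left(8 + U\right) = 16 + 2 U$)
$w{\left(B \right)} = - \frac{B}{3} - \frac{B^{2}}{3}$ ($w{\left(B \right)} = - \frac{B B + B}{3} = - \frac{B^{2} + B}{3} = - \frac{B + B^{2}}{3} = - \frac{B}{3} - \frac{B^{2}}{3}$)
$k = 60$ ($k = - \frac{\left(- \frac{5}{6} + \frac{4}{3}\right) \left(1 + \left(- \frac{5}{6} + \frac{4}{3}\right)\right)}{3} \left(-16\right) 15 = \left(- \frac{1}{3}\right) \frac{1}{2} \left(1 + \frac{1}{2}\right) \left(-16\right) 15 = \left(- \frac{1}{3}\right) \frac{1}{2} \cdot \frac{3}{2} \left(-16\right) 15 = \left(- \frac{1}{4}\right) \left(-16\right) 15 = 4 \cdot 15 = 60$)
$\left(I{\left(124,1 \right)} + 3395\right) + k = \left(\left(16 + 2 \cdot 124\right) + 3395\right) + 60 = \left(\left(16 + 248\right) + 3395\right) + 60 = \left(264 + 3395\right) + 60 = 3659 + 60 = 3719$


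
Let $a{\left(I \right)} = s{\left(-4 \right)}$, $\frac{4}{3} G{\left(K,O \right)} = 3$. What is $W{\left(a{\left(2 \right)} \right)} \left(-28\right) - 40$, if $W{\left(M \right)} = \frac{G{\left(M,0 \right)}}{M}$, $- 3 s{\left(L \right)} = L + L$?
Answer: $- \frac{509}{8} \approx -63.625$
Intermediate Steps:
$G{\left(K,O \right)} = \frac{9}{4}$ ($G{\left(K,O \right)} = \frac{3}{4} \cdot 3 = \frac{9}{4}$)
$s{\left(L \right)} = - \frac{2 L}{3}$ ($s{\left(L \right)} = - \frac{L + L}{3} = - \frac{2 L}{3}$)
$a{\left(I \right)} = \frac{8}{3}$ ($a{\left(I \right)} = \left(- \frac{2}{3}\right) \left(-4\right) = \frac{8}{3}$)
$W{\left(M \right)} = \frac{9}{4 M}$
$W{\left(a{\left(2 \right)} \right)} \left(-28\right) - 40 = \frac{9}{4 \cdot \frac{8}{3}} \left(-28\right) - 40 = \frac{9}{4} \cdot \frac{3}{8} \left(-28\right) - 40 = \frac{27}{32} \left(-28\right) - 40 = - \frac{189}{8} - 40 = - \frac{509}{8}$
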